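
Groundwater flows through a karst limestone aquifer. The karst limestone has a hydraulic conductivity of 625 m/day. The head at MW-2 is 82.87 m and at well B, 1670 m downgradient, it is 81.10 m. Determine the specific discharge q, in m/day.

Hydraulic gradient i = (82.87 − 81.10) / 1670 = 1.77 / 1670 = 0.001060.
Specific discharge q = K · i = 625.0 × 0.001060 = 0.6624 m/day.

0.662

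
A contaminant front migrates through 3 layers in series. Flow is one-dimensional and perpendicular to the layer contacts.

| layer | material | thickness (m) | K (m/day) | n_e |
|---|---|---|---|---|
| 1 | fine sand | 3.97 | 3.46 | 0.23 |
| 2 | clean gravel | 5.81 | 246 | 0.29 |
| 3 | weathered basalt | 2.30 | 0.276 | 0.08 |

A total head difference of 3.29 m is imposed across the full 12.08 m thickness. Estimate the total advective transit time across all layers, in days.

8.04

With flow normal to the layers, continuity requires the same specific discharge q through every layer.
Σ(b_i/K_i) = 3.97/3.46 + 5.81/246 + 2.30/0.276 = 9.504 d.
q = Δh / Σ(b_i/K_i) = 3.29 / 9.504 = 0.3462 m/day.
In each layer the seepage velocity is v_i = q/n_i, so the layer transit time is t_i = b_i·n_i / q:
  layer 1 (fine sand): t_1 = 3.97 × 0.23 / 0.3462 = 2.638 d
  layer 2 (clean gravel): t_2 = 5.81 × 0.29 / 0.3462 = 4.867 d
  layer 3 (weathered basalt): t_3 = 2.30 × 0.08 / 0.3462 = 0.5316 d
Total t = Σ t_i = 8.037 days.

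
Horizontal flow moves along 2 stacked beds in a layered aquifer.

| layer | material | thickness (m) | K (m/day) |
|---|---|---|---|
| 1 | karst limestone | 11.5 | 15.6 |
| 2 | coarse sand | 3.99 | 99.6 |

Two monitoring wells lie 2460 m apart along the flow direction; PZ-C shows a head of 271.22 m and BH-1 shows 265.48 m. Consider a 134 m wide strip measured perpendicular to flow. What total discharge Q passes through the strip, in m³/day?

Flow is parallel to layering, so each bed carries its own Darcy discharge and the transmissivities add.
Σ(K_i·b_i) = 15.6×11.5 + 99.6×3.99 = 576.8 m²/day.
Hydraulic gradient i = (271.22 − 265.48) / 2460 = 5.74 / 2460 = 0.002333.
Q = Σ(K_i·b_i) · W · i = 576.8 × 134 × 0.002333 = 180.3 m³/day.

180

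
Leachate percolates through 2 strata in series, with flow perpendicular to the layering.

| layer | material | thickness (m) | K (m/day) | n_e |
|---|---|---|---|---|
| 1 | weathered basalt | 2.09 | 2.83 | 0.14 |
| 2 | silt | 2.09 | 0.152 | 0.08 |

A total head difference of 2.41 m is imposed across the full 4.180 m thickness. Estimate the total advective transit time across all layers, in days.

With flow normal to the layers, continuity requires the same specific discharge q through every layer.
Σ(b_i/K_i) = 2.09/2.83 + 2.09/0.152 = 14.49 d.
q = Δh / Σ(b_i/K_i) = 2.41 / 14.49 = 0.1663 m/day.
In each layer the seepage velocity is v_i = q/n_i, so the layer transit time is t_i = b_i·n_i / q:
  layer 1 (weathered basalt): t_1 = 2.09 × 0.14 / 0.1663 = 1.759 d
  layer 2 (silt): t_2 = 2.09 × 0.08 / 0.1663 = 1.005 d
Total t = Σ t_i = 2.764 days.

2.76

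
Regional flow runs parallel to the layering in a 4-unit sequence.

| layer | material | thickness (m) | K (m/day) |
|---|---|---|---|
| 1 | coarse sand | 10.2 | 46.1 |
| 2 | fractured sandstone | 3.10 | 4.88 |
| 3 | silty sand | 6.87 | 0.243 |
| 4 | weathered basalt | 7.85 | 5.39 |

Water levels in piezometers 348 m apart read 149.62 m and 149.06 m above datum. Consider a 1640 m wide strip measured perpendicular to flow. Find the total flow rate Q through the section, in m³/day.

Flow is parallel to layering, so each bed carries its own Darcy discharge and the transmissivities add.
Σ(K_i·b_i) = 46.1×10.2 + 4.88×3.10 + 0.243×6.87 + 5.39×7.85 = 529.3 m²/day.
Hydraulic gradient i = (149.62 − 149.06) / 348 = 0.56 / 348 = 0.001609.
Q = Σ(K_i·b_i) · W · i = 529.3 × 1640 × 0.001609 = 1397 m³/day.

1400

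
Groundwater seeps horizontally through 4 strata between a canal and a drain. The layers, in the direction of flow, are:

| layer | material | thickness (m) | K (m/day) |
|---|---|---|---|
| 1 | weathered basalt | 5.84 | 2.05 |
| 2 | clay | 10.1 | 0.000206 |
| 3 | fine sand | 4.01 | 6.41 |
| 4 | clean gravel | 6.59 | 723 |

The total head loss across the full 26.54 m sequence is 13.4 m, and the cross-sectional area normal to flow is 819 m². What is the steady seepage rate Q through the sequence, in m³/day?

Flow is perpendicular to layering, so the layers act in series and the equivalent K is the thickness-weighted harmonic mean.
Total thickness L = 5.84 + 10.1 + 4.01 + 6.59 = 26.54 m.
Σ(b_i/K_i) = 5.84/2.05 + 10.1/0.000206 + 4.01/6.41 + 6.59/723 = 49033 d.
K_eq = L / Σ(b_i/K_i) = 26.54 / 49033 = 0.0005413 m/day.
Q = K_eq · A · (Δh/L) = 0.0005413 × 819 × (13.4/26.54) = 0.2238 m³/day.

0.224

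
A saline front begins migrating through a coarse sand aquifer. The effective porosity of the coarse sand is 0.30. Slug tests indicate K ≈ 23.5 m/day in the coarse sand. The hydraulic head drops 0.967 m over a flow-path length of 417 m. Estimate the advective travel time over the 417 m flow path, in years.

6.29

Hydraulic gradient i = Δh / L = 0.967 / 417 = 0.002319.
Darcy flux q = K · i = 23.50 × 0.002319 = 0.05450 m/day.
Seepage velocity v = q / n_e = 0.05450 / 0.30 = 0.1817 m/day.
Travel time t = L / v = 417 / 0.1817 = 2296 days = 6.285 years.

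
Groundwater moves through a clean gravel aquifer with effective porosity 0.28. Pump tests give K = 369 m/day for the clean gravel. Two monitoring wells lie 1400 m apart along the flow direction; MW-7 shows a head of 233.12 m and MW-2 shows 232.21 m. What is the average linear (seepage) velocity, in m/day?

Hydraulic gradient i = (233.12 − 232.21) / 1400 = 0.91 / 1400 = 0.0006500.
Darcy flux q = K · i = 369.0 × 0.0006500 = 0.2398 m/day.
Seepage velocity v = q / n_e = 0.2398 / 0.28 = 0.8566 m/day.

0.857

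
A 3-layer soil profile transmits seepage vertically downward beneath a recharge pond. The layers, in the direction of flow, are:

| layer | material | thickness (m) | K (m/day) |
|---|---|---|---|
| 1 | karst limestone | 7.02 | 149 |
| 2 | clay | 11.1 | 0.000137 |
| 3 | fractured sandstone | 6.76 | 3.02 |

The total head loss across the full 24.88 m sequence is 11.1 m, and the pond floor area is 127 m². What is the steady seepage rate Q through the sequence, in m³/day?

0.0174

Flow is perpendicular to layering, so the layers act in series and the equivalent K is the thickness-weighted harmonic mean.
Total thickness L = 7.02 + 11.1 + 6.76 = 24.88 m.
Σ(b_i/K_i) = 7.02/149 + 11.1/0.000137 + 6.76/3.02 = 81024 d.
K_eq = L / Σ(b_i/K_i) = 24.88 / 81024 = 0.0003071 m/day.
Q = K_eq · A · (Δh/L) = 0.0003071 × 127 × (11.1/24.88) = 0.01740 m³/day.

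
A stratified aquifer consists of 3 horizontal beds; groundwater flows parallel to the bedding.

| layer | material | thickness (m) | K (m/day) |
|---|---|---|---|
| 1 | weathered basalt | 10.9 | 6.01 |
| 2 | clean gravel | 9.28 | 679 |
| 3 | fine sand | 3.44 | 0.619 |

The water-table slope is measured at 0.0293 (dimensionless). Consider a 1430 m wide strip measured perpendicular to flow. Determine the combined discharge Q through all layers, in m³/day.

267000

Flow is parallel to layering, so each bed carries its own Darcy discharge and the transmissivities add.
Σ(K_i·b_i) = 6.01×10.9 + 679×9.28 + 0.619×3.44 = 6369 m²/day.
Hydraulic gradient i = 0.0293.
Q = Σ(K_i·b_i) · W · i = 6369 × 1430 × 0.02930 = 2.668e+05 m³/day.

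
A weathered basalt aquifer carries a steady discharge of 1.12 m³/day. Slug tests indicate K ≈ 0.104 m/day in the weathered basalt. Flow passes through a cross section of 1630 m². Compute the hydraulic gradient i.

0.00661

From Q = K·A·i, i = Q / (K·A) = 1.12 / (0.1040 × 1630) = 0.006607.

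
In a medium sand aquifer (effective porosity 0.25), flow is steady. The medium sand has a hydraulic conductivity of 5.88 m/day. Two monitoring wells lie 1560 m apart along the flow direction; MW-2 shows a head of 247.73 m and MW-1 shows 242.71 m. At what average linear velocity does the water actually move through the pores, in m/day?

0.0757

Hydraulic gradient i = (247.73 − 242.71) / 1560 = 5.02 / 1560 = 0.003218.
Darcy flux q = K · i = 5.880 × 0.003218 = 0.01892 m/day.
Seepage velocity v = q / n_e = 0.01892 / 0.25 = 0.07569 m/day.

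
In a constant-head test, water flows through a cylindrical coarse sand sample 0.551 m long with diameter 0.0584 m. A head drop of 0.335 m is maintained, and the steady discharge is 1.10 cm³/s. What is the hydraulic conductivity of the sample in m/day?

Cross-sectional area A = π·(d/2)² = π × (0.0584/2)² = 0.002679 m².
Convert discharge: 1.10 cm³/s = 1.100e-06 m³/s.
Darcy's law rearranged: K = Q·L / (A·Δh) = 1.100e-06 × 0.551 / (0.002679 × 0.335) = 0.0006754 m/s = 58.36 m/day.

58.4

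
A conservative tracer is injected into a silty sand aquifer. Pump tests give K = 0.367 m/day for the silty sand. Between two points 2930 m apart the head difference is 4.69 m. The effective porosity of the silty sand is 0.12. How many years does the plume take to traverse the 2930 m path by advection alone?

Hydraulic gradient i = Δh / L = 4.69 / 2930 = 0.001601.
Darcy flux q = K · i = 0.3670 × 0.001601 = 0.0005875 m/day.
Seepage velocity v = q / n_e = 0.0005875 / 0.12 = 0.004895 m/day.
Travel time t = L / v = 2930 / 0.004895 = 5.985e+05 days = 1639 years.

1640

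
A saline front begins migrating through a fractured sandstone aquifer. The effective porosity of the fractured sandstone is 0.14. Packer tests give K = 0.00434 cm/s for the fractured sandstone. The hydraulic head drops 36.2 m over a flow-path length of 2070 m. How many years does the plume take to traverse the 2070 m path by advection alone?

Convert K: 0.00434 cm/s × 864 = 3.750 m/day.
Hydraulic gradient i = Δh / L = 36.2 / 2070 = 0.01749.
Darcy flux q = K · i = 3.750 × 0.01749 = 0.06558 m/day.
Seepage velocity v = q / n_e = 0.06558 / 0.14 = 0.4684 m/day.
Travel time t = L / v = 2070 / 0.4684 = 4419 days = 12.10 years.

12.1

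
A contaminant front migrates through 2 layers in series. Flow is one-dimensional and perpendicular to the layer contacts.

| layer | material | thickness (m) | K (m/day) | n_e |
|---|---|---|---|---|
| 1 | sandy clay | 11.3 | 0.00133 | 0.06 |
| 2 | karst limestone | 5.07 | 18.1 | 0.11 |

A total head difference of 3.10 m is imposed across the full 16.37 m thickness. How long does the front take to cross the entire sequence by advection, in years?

9.27

With flow normal to the layers, continuity requires the same specific discharge q through every layer.
Σ(b_i/K_i) = 11.3/0.00133 + 5.07/18.1 = 8497 d.
q = Δh / Σ(b_i/K_i) = 3.10 / 8497 = 0.0003649 m/day.
In each layer the seepage velocity is v_i = q/n_i, so the layer transit time is t_i = b_i·n_i / q:
  layer 1 (sandy clay): t_1 = 11.3 × 0.06 / 0.0003649 = 1858 d
  layer 2 (karst limestone): t_2 = 5.07 × 0.11 / 0.0003649 = 1529 d
Total t = Σ t_i = 3387 days = 9.273 years.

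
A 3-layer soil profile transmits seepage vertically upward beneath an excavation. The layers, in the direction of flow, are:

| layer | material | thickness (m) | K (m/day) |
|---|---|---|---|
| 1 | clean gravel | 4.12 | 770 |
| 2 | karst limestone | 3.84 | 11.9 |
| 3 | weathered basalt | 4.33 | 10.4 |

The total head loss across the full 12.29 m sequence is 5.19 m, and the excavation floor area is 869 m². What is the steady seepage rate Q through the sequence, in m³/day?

6060

Flow is perpendicular to layering, so the layers act in series and the equivalent K is the thickness-weighted harmonic mean.
Total thickness L = 4.12 + 3.84 + 4.33 = 12.29 m.
Σ(b_i/K_i) = 4.12/770 + 3.84/11.9 + 4.33/10.4 = 0.7444 d.
K_eq = L / Σ(b_i/K_i) = 12.29 / 0.7444 = 16.51 m/day.
Q = K_eq · A · (Δh/L) = 16.51 × 869 × (5.19/12.29) = 6059 m³/day.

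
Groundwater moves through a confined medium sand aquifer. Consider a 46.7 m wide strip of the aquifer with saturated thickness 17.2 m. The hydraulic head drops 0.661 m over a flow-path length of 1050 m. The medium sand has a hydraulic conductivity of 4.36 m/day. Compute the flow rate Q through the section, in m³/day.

Cross-sectional area A = 46.7 × 17.2 = 803.2 m².
Hydraulic gradient i = Δh / L = 0.661 / 1050 = 0.0006295.
Darcy's law: Q = K · A · i = 4.360 × 803.2 × 0.0006295 = 2.205 m³/day.

2.20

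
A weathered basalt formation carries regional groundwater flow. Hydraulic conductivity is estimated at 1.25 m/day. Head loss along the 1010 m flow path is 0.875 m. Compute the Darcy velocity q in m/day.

Hydraulic gradient i = Δh / L = 0.875 / 1010 = 0.0008663.
Specific discharge q = K · i = 1.250 × 0.0008663 = 0.001083 m/day.

0.00108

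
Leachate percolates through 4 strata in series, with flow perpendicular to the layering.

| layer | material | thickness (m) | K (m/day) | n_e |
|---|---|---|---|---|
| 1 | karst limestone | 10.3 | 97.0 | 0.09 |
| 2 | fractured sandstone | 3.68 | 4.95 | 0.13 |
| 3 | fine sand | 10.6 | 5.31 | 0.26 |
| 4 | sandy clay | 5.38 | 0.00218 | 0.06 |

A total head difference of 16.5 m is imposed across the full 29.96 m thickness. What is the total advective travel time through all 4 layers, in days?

With flow normal to the layers, continuity requires the same specific discharge q through every layer.
Σ(b_i/K_i) = 10.3/97.0 + 3.68/4.95 + 10.6/5.31 + 5.38/0.00218 = 2471 d.
q = Δh / Σ(b_i/K_i) = 16.5 / 2471 = 0.006678 m/day.
In each layer the seepage velocity is v_i = q/n_i, so the layer transit time is t_i = b_i·n_i / q:
  layer 1 (karst limestone): t_1 = 10.3 × 0.09 / 0.006678 = 138.8 d
  layer 2 (fractured sandstone): t_2 = 3.68 × 0.13 / 0.006678 = 71.64 d
  layer 3 (fine sand): t_3 = 10.6 × 0.26 / 0.006678 = 412.7 d
  layer 4 (sandy clay): t_4 = 5.38 × 0.06 / 0.006678 = 48.34 d
Total t = Σ t_i = 671.5 days.

671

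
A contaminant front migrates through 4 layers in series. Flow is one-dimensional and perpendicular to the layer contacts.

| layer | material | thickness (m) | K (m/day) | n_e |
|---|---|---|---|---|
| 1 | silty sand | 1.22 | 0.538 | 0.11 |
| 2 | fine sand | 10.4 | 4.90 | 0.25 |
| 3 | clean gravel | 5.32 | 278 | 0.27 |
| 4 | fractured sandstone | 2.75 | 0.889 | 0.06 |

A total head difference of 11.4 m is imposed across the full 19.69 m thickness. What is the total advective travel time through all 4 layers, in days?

2.85

With flow normal to the layers, continuity requires the same specific discharge q through every layer.
Σ(b_i/K_i) = 1.22/0.538 + 10.4/4.90 + 5.32/278 + 2.75/0.889 = 7.503 d.
q = Δh / Σ(b_i/K_i) = 11.4 / 7.503 = 1.519 m/day.
In each layer the seepage velocity is v_i = q/n_i, so the layer transit time is t_i = b_i·n_i / q:
  layer 1 (silty sand): t_1 = 1.22 × 0.11 / 1.519 = 0.08832 d
  layer 2 (fine sand): t_2 = 10.4 × 0.25 / 1.519 = 1.711 d
  layer 3 (clean gravel): t_3 = 5.32 × 0.27 / 1.519 = 0.9453 d
  layer 4 (fractured sandstone): t_4 = 2.75 × 0.06 / 1.519 = 0.1086 d
Total t = Σ t_i = 2.853 days.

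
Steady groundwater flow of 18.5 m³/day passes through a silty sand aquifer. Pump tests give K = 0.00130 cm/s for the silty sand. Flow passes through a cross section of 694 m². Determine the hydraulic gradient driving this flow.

Convert K: 0.00130 cm/s × 864 = 1.123 m/day.
From Q = K·A·i, i = Q / (K·A) = 18.5 / (1.123 × 694.0) = 0.02373.

0.0237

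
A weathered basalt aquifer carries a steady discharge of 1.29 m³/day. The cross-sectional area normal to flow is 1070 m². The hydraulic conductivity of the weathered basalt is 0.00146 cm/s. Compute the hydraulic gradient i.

0.000956

Convert K: 0.00146 cm/s × 864 = 1.261 m/day.
From Q = K·A·i, i = Q / (K·A) = 1.29 / (1.261 × 1070) = 0.0009557.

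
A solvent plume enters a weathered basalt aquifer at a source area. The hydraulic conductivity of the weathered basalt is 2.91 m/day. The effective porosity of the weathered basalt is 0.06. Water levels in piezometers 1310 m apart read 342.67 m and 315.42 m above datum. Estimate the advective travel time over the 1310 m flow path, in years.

Hydraulic gradient i = (342.67 − 315.42) / 1310 = 27.25 / 1310 = 0.02080.
Darcy flux q = K · i = 2.910 × 0.02080 = 0.06053 m/day.
Seepage velocity v = q / n_e = 0.06053 / 0.06 = 1.009 m/day.
Travel time t = L / v = 1310 / 1.009 = 1298 days = 3.555 years.

3.56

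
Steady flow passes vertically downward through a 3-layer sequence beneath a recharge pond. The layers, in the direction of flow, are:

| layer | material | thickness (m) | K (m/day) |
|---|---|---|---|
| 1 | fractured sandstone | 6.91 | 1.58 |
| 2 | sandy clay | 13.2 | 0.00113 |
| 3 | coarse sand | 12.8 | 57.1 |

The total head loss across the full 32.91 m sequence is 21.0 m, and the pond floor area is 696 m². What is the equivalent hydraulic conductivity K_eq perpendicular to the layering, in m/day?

0.00282

Flow is perpendicular to layering, so the layers act in series and the equivalent K is the thickness-weighted harmonic mean.
Total thickness L = 6.91 + 13.2 + 12.8 = 32.91 m.
Σ(b_i/K_i) = 6.91/1.58 + 13.2/0.00113 + 12.8/57.1 = 11686 d.
K_eq = L / Σ(b_i/K_i) = 32.91 / 11686 = 0.002816 m/day.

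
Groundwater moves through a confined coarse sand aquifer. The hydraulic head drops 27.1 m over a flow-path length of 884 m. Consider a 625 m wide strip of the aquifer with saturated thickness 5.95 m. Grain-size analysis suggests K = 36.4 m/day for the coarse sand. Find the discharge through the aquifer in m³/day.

4150

Cross-sectional area A = 625 × 5.95 = 3719 m².
Hydraulic gradient i = Δh / L = 27.1 / 884 = 0.03066.
Darcy's law: Q = K · A · i = 36.40 × 3719 × 0.03066 = 4150 m³/day.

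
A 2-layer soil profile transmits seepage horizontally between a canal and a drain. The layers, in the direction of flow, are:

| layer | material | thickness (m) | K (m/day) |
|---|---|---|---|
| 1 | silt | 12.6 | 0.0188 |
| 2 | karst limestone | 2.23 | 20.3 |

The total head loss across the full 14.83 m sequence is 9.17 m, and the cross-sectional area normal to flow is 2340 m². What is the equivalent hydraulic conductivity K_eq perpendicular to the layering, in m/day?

Flow is perpendicular to layering, so the layers act in series and the equivalent K is the thickness-weighted harmonic mean.
Total thickness L = 12.6 + 2.23 = 14.83 m.
Σ(b_i/K_i) = 12.6/0.0188 + 2.23/20.3 = 670.3 d.
K_eq = L / Σ(b_i/K_i) = 14.83 / 670.3 = 0.02212 m/day.

0.0221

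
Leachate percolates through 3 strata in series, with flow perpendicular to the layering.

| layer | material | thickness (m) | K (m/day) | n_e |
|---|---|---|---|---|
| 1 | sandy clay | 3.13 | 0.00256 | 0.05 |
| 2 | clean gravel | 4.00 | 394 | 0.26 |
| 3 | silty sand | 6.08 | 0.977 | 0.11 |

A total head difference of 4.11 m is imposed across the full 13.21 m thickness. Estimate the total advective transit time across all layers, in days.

With flow normal to the layers, continuity requires the same specific discharge q through every layer.
Σ(b_i/K_i) = 3.13/0.00256 + 4.00/394 + 6.08/0.977 = 1229 d.
q = Δh / Σ(b_i/K_i) = 4.11 / 1229 = 0.003344 m/day.
In each layer the seepage velocity is v_i = q/n_i, so the layer transit time is t_i = b_i·n_i / q:
  layer 1 (sandy clay): t_1 = 3.13 × 0.05 / 0.003344 = 46.79 d
  layer 2 (clean gravel): t_2 = 4.00 × 0.26 / 0.003344 = 311.0 d
  layer 3 (silty sand): t_3 = 6.08 × 0.11 / 0.003344 = 200.0 d
Total t = Σ t_i = 557.7 days.

558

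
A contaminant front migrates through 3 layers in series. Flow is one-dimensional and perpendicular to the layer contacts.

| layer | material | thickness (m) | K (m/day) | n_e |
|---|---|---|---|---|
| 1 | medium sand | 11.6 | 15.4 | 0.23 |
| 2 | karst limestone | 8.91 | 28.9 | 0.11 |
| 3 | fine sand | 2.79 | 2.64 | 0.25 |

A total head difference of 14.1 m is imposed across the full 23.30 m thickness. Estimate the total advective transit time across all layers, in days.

With flow normal to the layers, continuity requires the same specific discharge q through every layer.
Σ(b_i/K_i) = 11.6/15.4 + 8.91/28.9 + 2.79/2.64 = 2.118 d.
q = Δh / Σ(b_i/K_i) = 14.1 / 2.118 = 6.656 m/day.
In each layer the seepage velocity is v_i = q/n_i, so the layer transit time is t_i = b_i·n_i / q:
  layer 1 (medium sand): t_1 = 11.6 × 0.23 / 6.656 = 0.4008 d
  layer 2 (karst limestone): t_2 = 8.91 × 0.11 / 6.656 = 0.1472 d
  layer 3 (fine sand): t_3 = 2.79 × 0.25 / 6.656 = 0.1048 d
Total t = Σ t_i = 0.6529 days.

0.653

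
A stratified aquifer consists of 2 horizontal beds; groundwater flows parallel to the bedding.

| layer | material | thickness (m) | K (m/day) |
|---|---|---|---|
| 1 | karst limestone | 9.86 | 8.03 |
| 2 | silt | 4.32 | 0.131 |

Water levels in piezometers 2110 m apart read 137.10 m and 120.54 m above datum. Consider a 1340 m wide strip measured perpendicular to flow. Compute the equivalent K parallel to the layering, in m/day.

5.62

Flow is parallel to layering, so each bed carries its own Darcy discharge and the transmissivities add.
Σ(K_i·b_i) = 8.03×9.86 + 0.131×4.32 = 79.74 m²/day.
Total thickness b = 14.18 m, so K_eq = Σ(K_i·b_i)/b = 5.624 m/day.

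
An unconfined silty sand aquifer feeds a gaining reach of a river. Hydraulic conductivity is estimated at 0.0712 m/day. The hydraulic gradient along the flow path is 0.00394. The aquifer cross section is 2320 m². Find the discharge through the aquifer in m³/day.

0.651

Hydraulic gradient i = 0.00394.
Darcy's law: Q = K · A · i = 0.07120 × 2320 × 0.003940 = 0.6508 m³/day.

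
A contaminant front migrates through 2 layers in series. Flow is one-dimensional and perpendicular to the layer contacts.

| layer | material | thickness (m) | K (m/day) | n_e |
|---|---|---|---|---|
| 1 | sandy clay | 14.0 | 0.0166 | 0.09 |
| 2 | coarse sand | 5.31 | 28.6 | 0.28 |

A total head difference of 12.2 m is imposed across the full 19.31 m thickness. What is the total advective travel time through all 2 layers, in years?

0.520

With flow normal to the layers, continuity requires the same specific discharge q through every layer.
Σ(b_i/K_i) = 14.0/0.0166 + 5.31/28.6 = 843.6 d.
q = Δh / Σ(b_i/K_i) = 12.2 / 843.6 = 0.01446 m/day.
In each layer the seepage velocity is v_i = q/n_i, so the layer transit time is t_i = b_i·n_i / q:
  layer 1 (sandy clay): t_1 = 14.0 × 0.09 / 0.01446 = 87.12 d
  layer 2 (coarse sand): t_2 = 5.31 × 0.28 / 0.01446 = 102.8 d
Total t = Σ t_i = 189.9 days = 0.5200 years.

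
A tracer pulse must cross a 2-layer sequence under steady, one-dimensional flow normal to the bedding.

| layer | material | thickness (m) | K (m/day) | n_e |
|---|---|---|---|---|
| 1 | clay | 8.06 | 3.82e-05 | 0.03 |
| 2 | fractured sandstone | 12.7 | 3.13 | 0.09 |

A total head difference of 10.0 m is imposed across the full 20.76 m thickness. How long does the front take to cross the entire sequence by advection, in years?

With flow normal to the layers, continuity requires the same specific discharge q through every layer.
Σ(b_i/K_i) = 8.06/3.82e-05 + 12.7/3.13 = 2.110e+05 d.
q = Δh / Σ(b_i/K_i) = 10.0 / 2.110e+05 = 4.739e-05 m/day.
In each layer the seepage velocity is v_i = q/n_i, so the layer transit time is t_i = b_i·n_i / q:
  layer 1 (clay): t_1 = 8.06 × 0.03 / 4.739e-05 = 5102 d
  layer 2 (fractured sandstone): t_2 = 12.7 × 0.09 / 4.739e-05 = 24117 d
Total t = Σ t_i = 29219 days = 80.00 years.

80.0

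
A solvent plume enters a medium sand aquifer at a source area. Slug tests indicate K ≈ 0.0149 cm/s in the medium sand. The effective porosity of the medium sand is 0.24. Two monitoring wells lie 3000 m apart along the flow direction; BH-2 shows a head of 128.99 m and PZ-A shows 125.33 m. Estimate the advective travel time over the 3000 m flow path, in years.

Convert K: 0.0149 cm/s × 864 = 12.87 m/day.
Hydraulic gradient i = (128.99 − 125.33) / 3000 = 3.66 / 3000 = 0.001220.
Darcy flux q = K · i = 12.87 × 0.001220 = 0.01571 m/day.
Seepage velocity v = q / n_e = 0.01571 / 0.24 = 0.06544 m/day.
Travel time t = L / v = 3000 / 0.06544 = 45843 days = 125.5 years.

126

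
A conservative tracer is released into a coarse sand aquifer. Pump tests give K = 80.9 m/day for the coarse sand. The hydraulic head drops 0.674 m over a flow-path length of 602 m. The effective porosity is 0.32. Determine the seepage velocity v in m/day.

Hydraulic gradient i = Δh / L = 0.674 / 602 = 0.001120.
Darcy flux q = K · i = 80.90 × 0.001120 = 0.09058 m/day.
Seepage velocity v = q / n_e = 0.09058 / 0.32 = 0.2830 m/day.

0.283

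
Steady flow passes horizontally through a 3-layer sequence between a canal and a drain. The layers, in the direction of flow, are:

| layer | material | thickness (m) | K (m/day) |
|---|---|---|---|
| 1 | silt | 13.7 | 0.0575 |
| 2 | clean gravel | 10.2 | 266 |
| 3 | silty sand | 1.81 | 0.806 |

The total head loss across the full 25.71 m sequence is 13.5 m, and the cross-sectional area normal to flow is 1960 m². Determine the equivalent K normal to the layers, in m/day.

0.107

Flow is perpendicular to layering, so the layers act in series and the equivalent K is the thickness-weighted harmonic mean.
Total thickness L = 13.7 + 10.2 + 1.81 = 25.71 m.
Σ(b_i/K_i) = 13.7/0.0575 + 10.2/266 + 1.81/0.806 = 240.5 d.
K_eq = L / Σ(b_i/K_i) = 25.71 / 240.5 = 0.1069 m/day.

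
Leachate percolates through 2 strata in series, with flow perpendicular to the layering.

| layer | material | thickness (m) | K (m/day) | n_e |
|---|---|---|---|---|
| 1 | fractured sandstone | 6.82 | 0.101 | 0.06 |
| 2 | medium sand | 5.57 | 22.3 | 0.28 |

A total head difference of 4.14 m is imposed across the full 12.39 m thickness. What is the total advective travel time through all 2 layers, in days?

32.2

With flow normal to the layers, continuity requires the same specific discharge q through every layer.
Σ(b_i/K_i) = 6.82/0.101 + 5.57/22.3 = 67.77 d.
q = Δh / Σ(b_i/K_i) = 4.14 / 67.77 = 0.06108 m/day.
In each layer the seepage velocity is v_i = q/n_i, so the layer transit time is t_i = b_i·n_i / q:
  layer 1 (fractured sandstone): t_1 = 6.82 × 0.06 / 0.06108 = 6.699 d
  layer 2 (medium sand): t_2 = 5.57 × 0.28 / 0.06108 = 25.53 d
Total t = Σ t_i = 32.23 days.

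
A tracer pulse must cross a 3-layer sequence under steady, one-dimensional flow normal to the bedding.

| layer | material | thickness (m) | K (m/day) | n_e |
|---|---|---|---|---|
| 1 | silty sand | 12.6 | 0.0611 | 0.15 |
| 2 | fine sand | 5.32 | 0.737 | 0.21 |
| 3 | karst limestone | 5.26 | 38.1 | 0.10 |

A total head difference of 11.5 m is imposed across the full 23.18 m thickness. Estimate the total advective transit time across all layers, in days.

With flow normal to the layers, continuity requires the same specific discharge q through every layer.
Σ(b_i/K_i) = 12.6/0.0611 + 5.32/0.737 + 5.26/38.1 = 213.6 d.
q = Δh / Σ(b_i/K_i) = 11.5 / 213.6 = 0.05385 m/day.
In each layer the seepage velocity is v_i = q/n_i, so the layer transit time is t_i = b_i·n_i / q:
  layer 1 (silty sand): t_1 = 12.6 × 0.15 / 0.05385 = 35.10 d
  layer 2 (fine sand): t_2 = 5.32 × 0.21 / 0.05385 = 20.75 d
  layer 3 (karst limestone): t_3 = 5.26 × 0.10 / 0.05385 = 9.769 d
Total t = Σ t_i = 65.62 days.

65.6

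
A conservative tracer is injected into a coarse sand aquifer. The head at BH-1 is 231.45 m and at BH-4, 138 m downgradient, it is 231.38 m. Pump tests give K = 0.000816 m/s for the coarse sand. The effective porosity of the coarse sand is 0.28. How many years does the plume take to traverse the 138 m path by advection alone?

2.96

Convert K: 0.000816 m/s × 86400 = 70.50 m/day.
Hydraulic gradient i = (231.45 − 231.38) / 138 = 0.07 / 138 = 0.0005072.
Darcy flux q = K · i = 70.50 × 0.0005072 = 0.03576 m/day.
Seepage velocity v = q / n_e = 0.03576 / 0.28 = 0.1277 m/day.
Travel time t = L / v = 138 / 0.1277 = 1080 days = 2.958 years.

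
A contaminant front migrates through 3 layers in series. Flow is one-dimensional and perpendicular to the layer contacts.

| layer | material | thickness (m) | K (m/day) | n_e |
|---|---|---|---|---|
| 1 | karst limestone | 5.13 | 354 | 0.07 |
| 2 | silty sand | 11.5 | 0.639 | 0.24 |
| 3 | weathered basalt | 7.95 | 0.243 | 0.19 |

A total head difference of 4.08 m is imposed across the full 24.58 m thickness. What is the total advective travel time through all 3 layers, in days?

With flow normal to the layers, continuity requires the same specific discharge q through every layer.
Σ(b_i/K_i) = 5.13/354 + 11.5/0.639 + 7.95/0.243 = 50.73 d.
q = Δh / Σ(b_i/K_i) = 4.08 / 50.73 = 0.08043 m/day.
In each layer the seepage velocity is v_i = q/n_i, so the layer transit time is t_i = b_i·n_i / q:
  layer 1 (karst limestone): t_1 = 5.13 × 0.07 / 0.08043 = 4.465 d
  layer 2 (silty sand): t_2 = 11.5 × 0.24 / 0.08043 = 34.32 d
  layer 3 (weathered basalt): t_3 = 7.95 × 0.19 / 0.08043 = 18.78 d
Total t = Σ t_i = 57.56 days.

57.6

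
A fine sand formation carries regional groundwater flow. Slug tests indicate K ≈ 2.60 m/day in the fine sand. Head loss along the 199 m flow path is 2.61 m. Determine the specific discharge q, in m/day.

0.0341

Hydraulic gradient i = Δh / L = 2.61 / 199 = 0.01312.
Specific discharge q = K · i = 2.600 × 0.01312 = 0.03410 m/day.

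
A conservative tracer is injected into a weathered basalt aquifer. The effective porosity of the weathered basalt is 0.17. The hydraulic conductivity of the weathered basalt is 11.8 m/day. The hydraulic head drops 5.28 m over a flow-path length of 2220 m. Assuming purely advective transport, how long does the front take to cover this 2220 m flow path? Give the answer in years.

36.8

Hydraulic gradient i = Δh / L = 5.28 / 2220 = 0.002378.
Darcy flux q = K · i = 11.80 × 0.002378 = 0.02806 m/day.
Seepage velocity v = q / n_e = 0.02806 / 0.17 = 0.1651 m/day.
Travel time t = L / v = 2220 / 0.1651 = 13447 days = 36.82 years.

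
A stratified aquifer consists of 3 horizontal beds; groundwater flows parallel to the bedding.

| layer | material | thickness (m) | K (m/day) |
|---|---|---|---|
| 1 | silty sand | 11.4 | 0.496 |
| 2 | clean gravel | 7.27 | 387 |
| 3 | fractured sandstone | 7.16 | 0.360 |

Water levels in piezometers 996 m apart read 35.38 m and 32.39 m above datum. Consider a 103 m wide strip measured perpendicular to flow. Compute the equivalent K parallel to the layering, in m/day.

109

Flow is parallel to layering, so each bed carries its own Darcy discharge and the transmissivities add.
Σ(K_i·b_i) = 0.496×11.4 + 387×7.27 + 0.360×7.16 = 2822 m²/day.
Total thickness b = 25.83 m, so K_eq = Σ(K_i·b_i)/b = 109.2 m/day.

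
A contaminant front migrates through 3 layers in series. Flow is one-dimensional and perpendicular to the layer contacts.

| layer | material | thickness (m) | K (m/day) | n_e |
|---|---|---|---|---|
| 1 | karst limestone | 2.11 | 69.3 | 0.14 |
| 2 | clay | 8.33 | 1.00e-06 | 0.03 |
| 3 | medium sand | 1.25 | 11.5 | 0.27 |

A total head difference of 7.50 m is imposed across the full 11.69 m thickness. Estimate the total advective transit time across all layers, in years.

2680

With flow normal to the layers, continuity requires the same specific discharge q through every layer.
Σ(b_i/K_i) = 2.11/69.3 + 8.33/1.00e-06 + 1.25/11.5 = 8.330e+06 d.
q = Δh / Σ(b_i/K_i) = 7.50 / 8.330e+06 = 9.004e-07 m/day.
In each layer the seepage velocity is v_i = q/n_i, so the layer transit time is t_i = b_i·n_i / q:
  layer 1 (karst limestone): t_1 = 2.11 × 0.14 / 9.004e-07 = 3.281e+05 d
  layer 2 (clay): t_2 = 8.33 × 0.03 / 9.004e-07 = 2.776e+05 d
  layer 3 (medium sand): t_3 = 1.25 × 0.27 / 9.004e-07 = 3.749e+05 d
Total t = Σ t_i = 9.805e+05 days = 2684 years.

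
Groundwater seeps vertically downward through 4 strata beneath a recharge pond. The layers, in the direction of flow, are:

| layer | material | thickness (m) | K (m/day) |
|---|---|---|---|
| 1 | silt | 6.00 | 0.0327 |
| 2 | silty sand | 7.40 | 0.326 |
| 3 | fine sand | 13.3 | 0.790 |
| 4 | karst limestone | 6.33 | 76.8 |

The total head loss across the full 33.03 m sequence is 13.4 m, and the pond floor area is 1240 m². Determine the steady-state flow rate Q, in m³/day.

74.5

Flow is perpendicular to layering, so the layers act in series and the equivalent K is the thickness-weighted harmonic mean.
Total thickness L = 6.00 + 7.40 + 13.3 + 6.33 = 33.03 m.
Σ(b_i/K_i) = 6.00/0.0327 + 7.40/0.326 + 13.3/0.790 + 6.33/76.8 = 223.1 d.
K_eq = L / Σ(b_i/K_i) = 33.03 / 223.1 = 0.1480 m/day.
Q = K_eq · A · (Δh/L) = 0.1480 × 1240 × (13.4/33.03) = 74.48 m³/day.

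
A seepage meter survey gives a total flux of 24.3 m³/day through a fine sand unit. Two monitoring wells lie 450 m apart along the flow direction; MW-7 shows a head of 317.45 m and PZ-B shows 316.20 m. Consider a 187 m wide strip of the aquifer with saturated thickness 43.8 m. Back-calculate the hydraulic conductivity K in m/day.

Cross-sectional area A = 187 × 43.8 = 8191 m².
Hydraulic gradient i = (317.45 − 316.20) / 450 = 1.25 / 450 = 0.002778.
From Q = K·A·i, K = Q / (A·i) = 24.3 / (8191 × 0.002778) = 1.068 m/day.

1.07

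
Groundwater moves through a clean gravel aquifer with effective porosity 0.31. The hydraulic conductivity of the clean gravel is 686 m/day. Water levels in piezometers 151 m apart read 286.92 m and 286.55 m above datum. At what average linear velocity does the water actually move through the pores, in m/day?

Hydraulic gradient i = (286.92 − 286.55) / 151 = 0.37 / 151 = 0.002450.
Darcy flux q = K · i = 686.0 × 0.002450 = 1.681 m/day.
Seepage velocity v = q / n_e = 1.681 / 0.31 = 5.422 m/day.

5.42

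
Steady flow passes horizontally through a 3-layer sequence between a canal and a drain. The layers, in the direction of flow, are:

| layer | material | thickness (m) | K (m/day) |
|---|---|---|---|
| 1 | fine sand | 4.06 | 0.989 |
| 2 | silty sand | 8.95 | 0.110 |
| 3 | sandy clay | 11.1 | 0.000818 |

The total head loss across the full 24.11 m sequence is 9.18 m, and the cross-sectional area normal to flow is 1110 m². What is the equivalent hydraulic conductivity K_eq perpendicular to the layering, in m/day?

Flow is perpendicular to layering, so the layers act in series and the equivalent K is the thickness-weighted harmonic mean.
Total thickness L = 4.06 + 8.95 + 11.1 = 24.11 m.
Σ(b_i/K_i) = 4.06/0.989 + 8.95/0.110 + 11.1/0.000818 = 13655 d.
K_eq = L / Σ(b_i/K_i) = 24.11 / 13655 = 0.001766 m/day.

0.00177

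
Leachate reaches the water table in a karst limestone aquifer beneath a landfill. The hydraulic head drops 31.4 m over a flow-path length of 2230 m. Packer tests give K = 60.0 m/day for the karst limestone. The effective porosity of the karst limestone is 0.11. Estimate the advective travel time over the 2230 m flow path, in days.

290

Hydraulic gradient i = Δh / L = 31.4 / 2230 = 0.01408.
Darcy flux q = K · i = 60.00 × 0.01408 = 0.8448 m/day.
Seepage velocity v = q / n_e = 0.8448 / 0.11 = 7.680 m/day.
Travel time t = L / v = 2230 / 7.680 = 290.3 days.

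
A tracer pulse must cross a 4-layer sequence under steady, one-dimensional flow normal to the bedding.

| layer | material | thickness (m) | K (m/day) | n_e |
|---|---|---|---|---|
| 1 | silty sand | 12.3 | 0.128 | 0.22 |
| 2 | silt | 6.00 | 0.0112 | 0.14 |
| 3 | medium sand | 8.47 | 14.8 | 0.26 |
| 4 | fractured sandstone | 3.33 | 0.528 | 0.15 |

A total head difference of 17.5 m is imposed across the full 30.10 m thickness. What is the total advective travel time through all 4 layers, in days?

228

With flow normal to the layers, continuity requires the same specific discharge q through every layer.
Σ(b_i/K_i) = 12.3/0.128 + 6.00/0.0112 + 8.47/14.8 + 3.33/0.528 = 638.7 d.
q = Δh / Σ(b_i/K_i) = 17.5 / 638.7 = 0.02740 m/day.
In each layer the seepage velocity is v_i = q/n_i, so the layer transit time is t_i = b_i·n_i / q:
  layer 1 (silty sand): t_1 = 12.3 × 0.22 / 0.02740 = 98.76 d
  layer 2 (silt): t_2 = 6.00 × 0.14 / 0.02740 = 30.66 d
  layer 3 (medium sand): t_3 = 8.47 × 0.26 / 0.02740 = 80.37 d
  layer 4 (fractured sandstone): t_4 = 3.33 × 0.15 / 0.02740 = 18.23 d
Total t = Σ t_i = 228.0 days.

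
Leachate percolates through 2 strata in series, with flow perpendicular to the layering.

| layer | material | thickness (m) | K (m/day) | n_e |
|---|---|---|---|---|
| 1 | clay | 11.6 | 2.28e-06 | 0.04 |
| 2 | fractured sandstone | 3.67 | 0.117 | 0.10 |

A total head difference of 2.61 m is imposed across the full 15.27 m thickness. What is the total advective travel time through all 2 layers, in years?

With flow normal to the layers, continuity requires the same specific discharge q through every layer.
Σ(b_i/K_i) = 11.6/2.28e-06 + 3.67/0.117 = 5.088e+06 d.
q = Δh / Σ(b_i/K_i) = 2.61 / 5.088e+06 = 5.130e-07 m/day.
In each layer the seepage velocity is v_i = q/n_i, so the layer transit time is t_i = b_i·n_i / q:
  layer 1 (clay): t_1 = 11.6 × 0.04 / 5.130e-07 = 9.045e+05 d
  layer 2 (fractured sandstone): t_2 = 3.67 × 0.10 / 5.130e-07 = 7.154e+05 d
Total t = Σ t_i = 1.620e+06 days = 4435 years.

4440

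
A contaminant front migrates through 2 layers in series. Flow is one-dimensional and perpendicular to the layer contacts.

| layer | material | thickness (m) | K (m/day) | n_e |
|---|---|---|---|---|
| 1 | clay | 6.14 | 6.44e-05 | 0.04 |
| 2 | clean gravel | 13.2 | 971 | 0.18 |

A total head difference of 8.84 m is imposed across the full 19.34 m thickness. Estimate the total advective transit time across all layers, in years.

77.4

With flow normal to the layers, continuity requires the same specific discharge q through every layer.
Σ(b_i/K_i) = 6.14/6.44e-05 + 13.2/971 = 95342 d.
q = Δh / Σ(b_i/K_i) = 8.84 / 95342 = 9.272e-05 m/day.
In each layer the seepage velocity is v_i = q/n_i, so the layer transit time is t_i = b_i·n_i / q:
  layer 1 (clay): t_1 = 6.14 × 0.04 / 9.272e-05 = 2649 d
  layer 2 (clean gravel): t_2 = 13.2 × 0.18 / 9.272e-05 = 25626 d
Total t = Σ t_i = 28275 days = 77.41 years.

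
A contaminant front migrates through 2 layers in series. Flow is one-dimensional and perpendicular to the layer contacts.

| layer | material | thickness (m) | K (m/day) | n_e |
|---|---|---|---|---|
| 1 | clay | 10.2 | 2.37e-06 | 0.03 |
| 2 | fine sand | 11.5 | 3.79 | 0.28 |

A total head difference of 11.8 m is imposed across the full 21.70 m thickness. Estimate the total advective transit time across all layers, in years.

With flow normal to the layers, continuity requires the same specific discharge q through every layer.
Σ(b_i/K_i) = 10.2/2.37e-06 + 11.5/3.79 = 4.304e+06 d.
q = Δh / Σ(b_i/K_i) = 11.8 / 4.304e+06 = 2.742e-06 m/day.
In each layer the seepage velocity is v_i = q/n_i, so the layer transit time is t_i = b_i·n_i / q:
  layer 1 (clay): t_1 = 10.2 × 0.03 / 2.742e-06 = 1.116e+05 d
  layer 2 (fine sand): t_2 = 11.5 × 0.28 / 2.742e-06 = 1.174e+06 d
Total t = Σ t_i = 1.286e+06 days = 3521 years.

3520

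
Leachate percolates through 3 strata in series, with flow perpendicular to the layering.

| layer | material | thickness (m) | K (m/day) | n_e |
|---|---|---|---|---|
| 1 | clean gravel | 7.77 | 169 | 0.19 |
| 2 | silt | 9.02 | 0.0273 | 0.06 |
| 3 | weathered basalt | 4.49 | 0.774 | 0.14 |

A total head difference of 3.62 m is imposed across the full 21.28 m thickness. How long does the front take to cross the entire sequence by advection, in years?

0.673

With flow normal to the layers, continuity requires the same specific discharge q through every layer.
Σ(b_i/K_i) = 7.77/169 + 9.02/0.0273 + 4.49/0.774 = 336.2 d.
q = Δh / Σ(b_i/K_i) = 3.62 / 336.2 = 0.01077 m/day.
In each layer the seepage velocity is v_i = q/n_i, so the layer transit time is t_i = b_i·n_i / q:
  layer 1 (clean gravel): t_1 = 7.77 × 0.19 / 0.01077 = 137.1 d
  layer 2 (silt): t_2 = 9.02 × 0.06 / 0.01077 = 50.27 d
  layer 3 (weathered basalt): t_3 = 4.49 × 0.14 / 0.01077 = 58.39 d
Total t = Σ t_i = 245.8 days = 0.6729 years.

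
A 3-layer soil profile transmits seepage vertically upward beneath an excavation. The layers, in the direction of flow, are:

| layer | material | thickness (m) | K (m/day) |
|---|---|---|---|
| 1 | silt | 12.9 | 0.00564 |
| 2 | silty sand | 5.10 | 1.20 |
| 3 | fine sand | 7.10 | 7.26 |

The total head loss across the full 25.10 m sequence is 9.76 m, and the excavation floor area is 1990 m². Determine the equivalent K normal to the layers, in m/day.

Flow is perpendicular to layering, so the layers act in series and the equivalent K is the thickness-weighted harmonic mean.
Total thickness L = 12.9 + 5.10 + 7.10 = 25.10 m.
Σ(b_i/K_i) = 12.9/0.00564 + 5.10/1.20 + 7.10/7.26 = 2292 d.
K_eq = L / Σ(b_i/K_i) = 25.10 / 2292 = 0.01095 m/day.

0.0109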